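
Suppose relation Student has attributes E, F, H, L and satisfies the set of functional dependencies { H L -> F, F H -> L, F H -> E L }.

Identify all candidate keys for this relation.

(F, H), (H, L)

Attribute H never appears on the right-hand side of any dependency, so H must belong to every candidate key.
{H}⁺ = {H}, which is not all of the schema, so we must add further attributes.
{F, H}⁺: FH→L adds L; FH→EL adds E → {E, F, H, L}. Minimal: {H}⁺ = {H}; {F}⁺ = {F} — none reach the full schema.
{H, L}⁺: HL→F adds F; FH→EL adds E → {E, F, H, L}. Minimal: {L}⁺ = {L}; {H}⁺ = {H} — none reach the full schema.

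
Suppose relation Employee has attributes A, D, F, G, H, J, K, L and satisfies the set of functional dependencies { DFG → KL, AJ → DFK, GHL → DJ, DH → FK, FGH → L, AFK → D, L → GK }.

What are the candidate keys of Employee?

Attributes A, H never appear on any right-hand side, so every candidate key must contain {A, H}.
{A, H}⁺ = {A, H}, which is not all of the schema, so we must add further attributes.
{A, H, L}⁺: L→GK adds G, K; GHL→DJ adds D, J; DH→FK adds F → {A, D, F, G, H, J, K, L}. Minimal: {H, L}⁺ = {D, F, G, H, J, K, L}; {A, L}⁺ = {A, G, K, L}; {A, H}⁺ = {A, H} — none reach the full schema.
{A, D, G, H}⁺: DH→FK adds F, K; FGH→L adds L; GHL→DJ adds J → {A, D, F, G, H, J, K, L}. Minimal: {D, G, H}⁺ = {D, F, G, H, J, K, L}; {A, G, H}⁺ = {A, G, H}; {A, D, H}⁺ = {A, D, F, H, K}; … — none reach the full schema.
{A, F, G, H}⁺: FGH→L adds L; L→GK adds K; GHL→DJ adds D, J → {A, D, F, G, H, J, K, L}. Minimal: {F, G, H}⁺ = {D, F, G, H, J, K, L}; {A, G, H}⁺ = {A, G, H}; {A, F, H}⁺ = {A, F, H}; … — none reach the full schema.
{A, G, H, J}⁺: AJ→DFK adds D, F, K; FGH→L adds L → {A, D, F, G, H, J, K, L}. Minimal: {G, H, J}⁺ = {G, H, J}; {A, H, J}⁺ = {A, D, F, H, J, K}; {A, G, J}⁺ = {A, D, F, G, J, K, L}; … — none reach the full schema.
Any other superkey contains one of these as a subset, so there are no further candidate keys.

{A, H, L}, {A, D, G, H}, {A, F, G, H}, {A, G, H, J}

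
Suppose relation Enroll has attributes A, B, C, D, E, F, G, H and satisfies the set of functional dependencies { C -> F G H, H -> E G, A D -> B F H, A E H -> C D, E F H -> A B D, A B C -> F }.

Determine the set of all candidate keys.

(C), (A, D), (A, H), (F, H)

{C}⁺: C→FGH adds F, G, H; H→EG adds E; EFH→ABD adds A, B, D → {A, B, C, D, E, F, G, H}.
{A, D}⁺: AD→BFH adds B, F, H; H→EG adds E, G; AEH→CD adds C → {A, B, C, D, E, F, G, H}.
{A, H}⁺: H→EG adds E, G; AEH→CD adds C, D; C→FGH adds F; AD→BFH adds B → {A, B, C, D, E, F, G, H}.
{F, H}⁺: H→EG adds E, G; EFH→ABD adds A, B, D; AEH→CD adds C → {A, B, C, D, E, F, G, H}.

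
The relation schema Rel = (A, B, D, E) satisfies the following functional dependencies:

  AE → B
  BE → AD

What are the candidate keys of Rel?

AE, BE

Attribute E never appears on the right-hand side of any dependency, so E must belong to every candidate key.
{E}⁺ = {E}, which is not all of the schema, so we must add further attributes.
{A, E}⁺: AE→B adds B; BE→AD adds D → {A, B, D, E}. Minimal: {E}⁺ = {E}; {A}⁺ = {A} — none reach the full schema.
{B, E}⁺: BE→AD adds A, D → {A, B, D, E}. Minimal: {E}⁺ = {E}; {B}⁺ = {B} — none reach the full schema.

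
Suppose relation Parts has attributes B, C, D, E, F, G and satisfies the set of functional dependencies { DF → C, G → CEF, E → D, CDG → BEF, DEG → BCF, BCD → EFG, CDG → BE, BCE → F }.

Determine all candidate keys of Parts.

(G), (B, C, D), (B, C, E), (B, D, F), (B, E, F)

{G}⁺: G→CEF adds C, E, F; E→D adds D; CDG→BEF adds B → {B, C, D, E, F, G}.
{B, C, D}⁺: BCD→EFG adds E, F, G → {B, C, D, E, F, G}. Minimal: {C, D}⁺ = {C, D}; {B, D}⁺ = {B, D}; {B, C}⁺ = {B, C} — none reach the full schema.
{B, C, E}⁺: E→D adds D; BCD→EFG adds F, G → {B, C, D, E, F, G}. Minimal: {C, E}⁺ = {C, D, E}; {B, E}⁺ = {B, D, E}; {B, C}⁺ = {B, C} — none reach the full schema.
{B, D, F}⁺: DF→C adds C; BCD→EFG adds E, G → {B, C, D, E, F, G}. Minimal: {D, F}⁺ = {C, D, F}; {B, F}⁺ = {B, F}; {B, D}⁺ = {B, D} — none reach the full schema.
{B, E, F}⁺: E→D adds D; DF→C adds C; BCD→EFG adds G → {B, C, D, E, F, G}. Minimal: {E, F}⁺ = {C, D, E, F}; {B, F}⁺ = {B, F}; {B, E}⁺ = {B, D, E} — none reach the full schema.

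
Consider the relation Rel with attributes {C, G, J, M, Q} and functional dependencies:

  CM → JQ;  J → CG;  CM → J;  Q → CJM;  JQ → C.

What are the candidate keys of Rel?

{Q}⁺: Q→CJM adds C, J, M; J→CG adds G → {C, G, J, M, Q}.
{C, M}⁺: CM→JQ adds J, Q; J→CG adds G → {C, G, J, M, Q}.
{J, M}⁺: J→CG adds C, G; CM→JQ adds Q → {C, G, J, M, Q}.
Any other superkey contains one of these as a subset, so there are no further candidate keys.

Q, CM, JM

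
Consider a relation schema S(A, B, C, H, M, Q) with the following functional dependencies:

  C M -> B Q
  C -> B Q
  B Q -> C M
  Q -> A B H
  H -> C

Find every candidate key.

{C}⁺: C→BQ adds B, Q; BQ→CM adds M; Q→ABH adds A, H → {A, B, C, H, M, Q}.
{H}⁺: H→C adds C; C→BQ adds B, Q; BQ→CM adds M; Q→ABH adds A → {A, B, C, H, M, Q}.
{Q}⁺: Q→ABH adds A, B, H; H→C adds C; BQ→CM adds M → {A, B, C, H, M, Q}.

{C}; {H}; {Q}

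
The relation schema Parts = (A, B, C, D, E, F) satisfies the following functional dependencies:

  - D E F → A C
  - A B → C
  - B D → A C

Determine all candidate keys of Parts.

Attributes B, D, E, F never appear on any right-hand side, so every candidate key must contain {B, D, E, F}.
{B, D, E, F}⁺ = {A, B, C, D, E, F}, which is all of the schema, so {B, D, E, F} is the only candidate key.

(B, D, E, F)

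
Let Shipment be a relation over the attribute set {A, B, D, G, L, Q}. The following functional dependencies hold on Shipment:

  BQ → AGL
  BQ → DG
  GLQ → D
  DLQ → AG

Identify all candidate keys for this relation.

{B, Q}

Attributes B, Q never appear on any right-hand side, so every candidate key must contain {B, Q}.
{B, Q}⁺ = {A, B, D, G, L, Q}, which is all of the schema, so {B, Q} is the only candidate key.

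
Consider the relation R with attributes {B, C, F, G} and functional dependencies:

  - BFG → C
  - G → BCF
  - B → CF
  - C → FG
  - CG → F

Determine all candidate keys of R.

{B}⁺: B→CF adds C, F; C→FG adds G → {B, C, F, G}.
{C}⁺: C→FG adds F, G; G→BCF adds B → {B, C, F, G}.
{G}⁺: G→BCF adds B, C, F → {B, C, F, G}.
Any other superkey contains one of these as a subset, so there are no further candidate keys.

{B}, {C}, {G}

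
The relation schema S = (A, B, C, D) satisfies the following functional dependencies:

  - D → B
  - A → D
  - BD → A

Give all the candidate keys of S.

Attribute C never appears on the right-hand side of any dependency, so C must belong to every candidate key.
{C}⁺ = {C}, which is not all of the schema, so we must add further attributes.
{A, C}⁺: A→D adds D; D→B adds B → {A, B, C, D}. Minimal: {C}⁺ = {C}; {A}⁺ = {A, B, D} — none reach the full schema.
{C, D}⁺: D→B adds B; BD→A adds A → {A, B, C, D}. Minimal: {D}⁺ = {A, B, D}; {C}⁺ = {C} — none reach the full schema.

(A, C), (C, D)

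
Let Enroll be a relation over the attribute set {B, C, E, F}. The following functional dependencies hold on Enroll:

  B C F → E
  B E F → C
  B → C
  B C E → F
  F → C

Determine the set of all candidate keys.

Attribute B never appears on the right-hand side of any dependency, so B must belong to every candidate key.
{B}⁺ = {B, C}, which is not all of the schema, so we must add further attributes.
{B, E}⁺: B→C adds C; BCE→F adds F → {B, C, E, F}. Minimal: {E}⁺ = {E}; {B}⁺ = {B, C} — none reach the full schema.
{B, F}⁺: B→C adds C; BCF→E adds E → {B, C, E, F}. Minimal: {F}⁺ = {C, F}; {B}⁺ = {B, C} — none reach the full schema.

{B, E}, {B, F}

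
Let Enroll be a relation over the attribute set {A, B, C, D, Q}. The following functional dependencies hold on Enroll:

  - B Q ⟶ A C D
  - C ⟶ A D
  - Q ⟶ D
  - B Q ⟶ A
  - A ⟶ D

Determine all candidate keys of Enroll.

{B, Q}

Attributes B, Q never appear on any right-hand side, so every candidate key must contain {B, Q}.
{B, Q}⁺ = {A, B, C, D, Q}, which is all of the schema, so {B, Q} is the only candidate key.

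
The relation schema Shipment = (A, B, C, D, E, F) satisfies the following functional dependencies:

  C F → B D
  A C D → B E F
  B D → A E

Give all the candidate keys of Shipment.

{C, F}, {A, C, D}, {B, C, D}

{C, F}⁺: CF→BD adds B, D; BD→AE adds A, E → {A, B, C, D, E, F}. Minimal: {F}⁺ = {F}; {C}⁺ = {C} — none reach the full schema.
{A, C, D}⁺: ACD→BEF adds B, E, F → {A, B, C, D, E, F}. Minimal: {C, D}⁺ = {C, D}; {A, D}⁺ = {A, D}; {A, C}⁺ = {A, C} — none reach the full schema.
{B, C, D}⁺: BD→AE adds A, E; ACD→BEF adds F → {A, B, C, D, E, F}. Minimal: {C, D}⁺ = {C, D}; {B, D}⁺ = {A, B, D, E}; {B, C}⁺ = {B, C} — none reach the full schema.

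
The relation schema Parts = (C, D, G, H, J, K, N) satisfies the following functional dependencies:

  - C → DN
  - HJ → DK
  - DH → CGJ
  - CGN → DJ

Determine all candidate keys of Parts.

CH; DH; HJ

{C, H}⁺: C→DN adds D, N; DH→CGJ adds G, J; HJ→DK adds K → {C, D, G, H, J, K, N}. Minimal: {H}⁺ = {H}; {C}⁺ = {C, D, N} — none reach the full schema.
{D, H}⁺: DH→CGJ adds C, G, J; C→DN adds N; HJ→DK adds K → {C, D, G, H, J, K, N}. Minimal: {H}⁺ = {H}; {D}⁺ = {D} — none reach the full schema.
{H, J}⁺: HJ→DK adds D, K; DH→CGJ adds C, G; C→DN adds N → {C, D, G, H, J, K, N}. Minimal: {J}⁺ = {J}; {H}⁺ = {H} — none reach the full schema.
Any other superkey contains one of these as a subset, so there are no further candidate keys.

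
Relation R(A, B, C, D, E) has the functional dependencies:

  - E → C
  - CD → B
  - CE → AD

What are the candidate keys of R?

E

{E}⁺: E→C adds C; CE→AD adds A, D; CD→B adds B → {A, B, C, D, E}.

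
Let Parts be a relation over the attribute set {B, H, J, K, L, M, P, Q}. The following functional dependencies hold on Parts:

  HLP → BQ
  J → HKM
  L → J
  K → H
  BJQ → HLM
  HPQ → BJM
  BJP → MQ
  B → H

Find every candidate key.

Attribute P never appears on the right-hand side of any dependency, so P must belong to every candidate key.
{P}⁺ = {P}, which is not all of the schema, so we must add further attributes.
{L, P}⁺: L→J adds J; J→HKM adds H, K, M; HLP→BQ adds B, Q → {B, H, J, K, L, M, P, Q}. Minimal: {P}⁺ = {P}; {L}⁺ = {H, J, K, L, M} — none reach the full schema.
{B, J, P}⁺: J→HKM adds H, K, M; BJP→MQ adds Q; BJQ→HLM adds L → {B, H, J, K, L, M, P, Q}. Minimal: {J, P}⁺ = {H, J, K, M, P}; {B, P}⁺ = {B, H, P}; {B, J}⁺ = {B, H, J, K, M} — none reach the full schema.
{B, P, Q}⁺: B→H adds H; HPQ→BJM adds J, M; J→HKM adds K; BJQ→HLM adds L → {B, H, J, K, L, M, P, Q}. Minimal: {P, Q}⁺ = {P, Q}; {B, Q}⁺ = {B, H, Q}; {B, P}⁺ = {B, H, P} — none reach the full schema.
{H, P, Q}⁺: HPQ→BJM adds B, J, M; J→HKM adds K; BJQ→HLM adds L → {B, H, J, K, L, M, P, Q}. Minimal: {P, Q}⁺ = {P, Q}; {H, Q}⁺ = {H, Q}; {H, P}⁺ = {H, P} — none reach the full schema.
{J, P, Q}⁺: J→HKM adds H, K, M; HPQ→BJM adds B; BJQ→HLM adds L → {B, H, J, K, L, M, P, Q}. Minimal: {P, Q}⁺ = {P, Q}; {J, Q}⁺ = {H, J, K, M, Q}; {J, P}⁺ = {H, J, K, M, P} — none reach the full schema.
{K, P, Q}⁺: K→H adds H; HPQ→BJM adds B, J, M; BJQ→HLM adds L → {B, H, J, K, L, M, P, Q}. Minimal: {P, Q}⁺ = {P, Q}; {K, Q}⁺ = {H, K, Q}; {K, P}⁺ = {H, K, P} — none reach the full schema.

{L, P}, {B, J, P}, {B, P, Q}, {H, P, Q}, {J, P, Q}, {K, P, Q}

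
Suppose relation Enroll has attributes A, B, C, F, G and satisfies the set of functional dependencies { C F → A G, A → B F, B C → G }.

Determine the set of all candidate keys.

Attribute C never appears on the right-hand side of any dependency, so C must belong to every candidate key.
{C}⁺ = {C}, which is not all of the schema, so we must add further attributes.
{A, C}⁺: A→BF adds B, F; BC→G adds G → {A, B, C, F, G}.
{C, F}⁺: CF→AG adds A, G; A→BF adds B → {A, B, C, F, G}.

{A, C}, {C, F}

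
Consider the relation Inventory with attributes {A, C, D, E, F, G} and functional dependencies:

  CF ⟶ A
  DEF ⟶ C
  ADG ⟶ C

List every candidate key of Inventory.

DEFG

Attributes D, E, F, G never appear on any right-hand side, so every candidate key must contain {D, E, F, G}.
{D, E, F, G}⁺ = {A, C, D, E, F, G}, which is all of the schema, so {D, E, F, G} is the only candidate key.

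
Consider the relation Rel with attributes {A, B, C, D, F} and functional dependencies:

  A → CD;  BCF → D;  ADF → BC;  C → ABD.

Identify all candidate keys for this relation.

Attribute F never appears on the right-hand side of any dependency, so F must belong to every candidate key.
{F}⁺ = {F}, which is not all of the schema, so we must add further attributes.
{A, F}⁺: A→CD adds C, D; ADF→BC adds B → {A, B, C, D, F}. Minimal: {F}⁺ = {F}; {A}⁺ = {A, B, C, D} — none reach the full schema.
{C, F}⁺: C→ABD adds A, B, D → {A, B, C, D, F}. Minimal: {F}⁺ = {F}; {C}⁺ = {A, B, C, D} — none reach the full schema.

{A, F}, {C, F}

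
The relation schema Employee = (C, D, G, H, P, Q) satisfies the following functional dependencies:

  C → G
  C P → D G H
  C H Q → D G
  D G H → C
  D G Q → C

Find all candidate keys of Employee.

Attributes P, Q never appear on any right-hand side, so every candidate key must contain {P, Q}.
{P, Q}⁺ = {P, Q}, which is not all of the schema, so we must add further attributes.
{C, P, Q}⁺: C→G adds G; CP→DGH adds D, H → {C, D, G, H, P, Q}. Minimal: {P, Q}⁺ = {P, Q}; {C, Q}⁺ = {C, G, Q}; {C, P}⁺ = {C, D, G, H, P} — none reach the full schema.
{D, G, P, Q}⁺: DGQ→C adds C; CP→DGH adds H → {C, D, G, H, P, Q}. Minimal: {G, P, Q}⁺ = {G, P, Q}; {D, P, Q}⁺ = {D, P, Q}; {D, G, Q}⁺ = {C, D, G, Q}; … — none reach the full schema.

CPQ, DGPQ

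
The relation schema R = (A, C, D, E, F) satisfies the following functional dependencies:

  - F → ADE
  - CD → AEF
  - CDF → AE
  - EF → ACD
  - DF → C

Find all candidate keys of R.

{F}⁺: F→ADE adds A, D, E; EF→ACD adds C → {A, C, D, E, F}.
{C, D}⁺: CD→AEF adds A, E, F → {A, C, D, E, F}. Minimal: {D}⁺ = {D}; {C}⁺ = {C} — none reach the full schema.
Any other superkey contains one of these as a subset, so there are no further candidate keys.

{F}, {C, D}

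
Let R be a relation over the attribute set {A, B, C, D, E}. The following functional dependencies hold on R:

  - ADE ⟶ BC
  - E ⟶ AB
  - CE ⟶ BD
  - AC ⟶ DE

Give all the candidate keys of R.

{A, C}⁺: AC→DE adds D, E; ADE→BC adds B → {A, B, C, D, E}. Minimal: {C}⁺ = {C}; {A}⁺ = {A} — none reach the full schema.
{C, E}⁺: E→AB adds A, B; CE→BD adds D → {A, B, C, D, E}. Minimal: {E}⁺ = {A, B, E}; {C}⁺ = {C} — none reach the full schema.
{D, E}⁺: E→AB adds A, B; ADE→BC adds C → {A, B, C, D, E}. Minimal: {E}⁺ = {A, B, E}; {D}⁺ = {D} — none reach the full schema.

{A, C}; {C, E}; {D, E}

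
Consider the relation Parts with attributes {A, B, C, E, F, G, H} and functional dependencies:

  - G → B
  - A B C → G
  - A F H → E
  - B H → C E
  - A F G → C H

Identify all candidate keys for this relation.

Attributes A, F never appear on any right-hand side, so every candidate key must contain {A, F}.
{A, F}⁺ = {A, F}, which is not all of the schema, so we must add further attributes.
{A, F, G}⁺: G→B adds B; AFG→CH adds C, H; AFH→E adds E → {A, B, C, E, F, G, H}.
{A, B, C, F}⁺: ABC→G adds G; AFG→CH adds H; AFH→E adds E → {A, B, C, E, F, G, H}.
{A, B, F, H}⁺: AFH→E adds E; BH→CE adds C; ABC→G adds G → {A, B, C, E, F, G, H}.
Any other superkey contains one of these as a subset, so there are no further candidate keys.

(A, F, G), (A, B, C, F), (A, B, F, H)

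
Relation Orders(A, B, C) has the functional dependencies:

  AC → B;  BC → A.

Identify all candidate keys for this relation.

Attribute C never appears on the right-hand side of any dependency, so C must belong to every candidate key.
{C}⁺ = {C}, which is not all of the schema, so we must add further attributes.
{A, C}⁺: AC→B adds B → {A, B, C}.
{B, C}⁺: BC→A adds A → {A, B, C}.

AC, BC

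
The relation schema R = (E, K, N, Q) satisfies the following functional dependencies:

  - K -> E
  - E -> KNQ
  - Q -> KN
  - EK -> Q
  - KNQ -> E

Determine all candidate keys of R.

E, K, Q

{E}⁺: E→KNQ adds K, N, Q → {E, K, N, Q}.
{K}⁺: K→E adds E; E→KNQ adds N, Q → {E, K, N, Q}.
{Q}⁺: Q→KN adds K, N; KNQ→E adds E → {E, K, N, Q}.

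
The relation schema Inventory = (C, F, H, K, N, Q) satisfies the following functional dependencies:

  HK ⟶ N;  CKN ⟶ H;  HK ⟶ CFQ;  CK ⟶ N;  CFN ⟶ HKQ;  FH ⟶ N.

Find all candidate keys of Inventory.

{C, K}, {H, K}, {C, F, H}, {C, F, N}

{C, K}⁺: CK→N adds N; CKN→H adds H; HK→CFQ adds F, Q → {C, F, H, K, N, Q}.
{H, K}⁺: HK→N adds N; HK→CFQ adds C, F, Q → {C, F, H, K, N, Q}.
{C, F, H}⁺: FH→N adds N; CFN→HKQ adds K, Q → {C, F, H, K, N, Q}.
{C, F, N}⁺: CFN→HKQ adds H, K, Q → {C, F, H, K, N, Q}.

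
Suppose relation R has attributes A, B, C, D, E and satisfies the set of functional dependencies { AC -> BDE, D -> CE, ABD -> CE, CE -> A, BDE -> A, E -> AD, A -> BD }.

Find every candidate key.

{A}⁺: A→BD adds B, D; D→CE adds C, E → {A, B, C, D, E}.
{D}⁺: D→CE adds C, E; CE→A adds A; A→BD adds B → {A, B, C, D, E}.
{E}⁺: E→AD adds A, D; A→BD adds B; D→CE adds C → {A, B, C, D, E}.
Any other superkey contains one of these as a subset, so there are no further candidate keys.

A, D, E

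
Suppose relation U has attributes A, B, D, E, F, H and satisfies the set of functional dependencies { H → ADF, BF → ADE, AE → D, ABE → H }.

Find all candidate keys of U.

{B, F}, {B, H}, {A, B, E}

Attribute B never appears on the right-hand side of any dependency, so B must belong to every candidate key.
{B}⁺ = {B}, which is not all of the schema, so we must add further attributes.
{B, F}⁺: BF→ADE adds A, D, E; ABE→H adds H → {A, B, D, E, F, H}. Minimal: {F}⁺ = {F}; {B}⁺ = {B} — none reach the full schema.
{B, H}⁺: H→ADF adds A, D, F; BF→ADE adds E → {A, B, D, E, F, H}. Minimal: {H}⁺ = {A, D, F, H}; {B}⁺ = {B} — none reach the full schema.
{A, B, E}⁺: AE→D adds D; ABE→H adds H; H→ADF adds F → {A, B, D, E, F, H}. Minimal: {B, E}⁺ = {B, E}; {A, E}⁺ = {A, D, E}; {A, B}⁺ = {A, B} — none reach the full schema.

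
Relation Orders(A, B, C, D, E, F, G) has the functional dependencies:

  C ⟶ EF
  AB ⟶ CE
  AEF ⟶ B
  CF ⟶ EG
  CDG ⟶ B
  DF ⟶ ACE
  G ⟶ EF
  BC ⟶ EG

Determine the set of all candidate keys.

Attribute D never appears on the right-hand side of any dependency, so D must belong to every candidate key.
{D}⁺ = {D}, which is not all of the schema, so we must add further attributes.
{C, D}⁺: C→EF adds E, F; CF→EG adds G; CDG→B adds B; DF→ACE adds A → {A, B, C, D, E, F, G}. Minimal: {D}⁺ = {D}; {C}⁺ = {C, E, F, G} — none reach the full schema.
{D, F}⁺: DF→ACE adds A, C, E; AEF→B adds B; CF→EG adds G → {A, B, C, D, E, F, G}. Minimal: {F}⁺ = {F}; {D}⁺ = {D} — none reach the full schema.
{D, G}⁺: G→EF adds E, F; DF→ACE adds A, C; AEF→B adds B → {A, B, C, D, E, F, G}. Minimal: {G}⁺ = {E, F, G}; {D}⁺ = {D} — none reach the full schema.
{A, B, D}⁺: AB→CE adds C, E; BC→EG adds G; C→EF adds F → {A, B, C, D, E, F, G}. Minimal: {B, D}⁺ = {B, D}; {A, D}⁺ = {A, D}; {A, B}⁺ = {A, B, C, E, F, G} — none reach the full schema.
Any other superkey contains one of these as a subset, so there are no further candidate keys.

(C, D); (D, F); (D, G); (A, B, D)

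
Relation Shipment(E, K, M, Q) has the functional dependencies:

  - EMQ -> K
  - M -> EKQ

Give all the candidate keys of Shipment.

Attribute M never appears on the right-hand side of any dependency, so M must belong to every candidate key.
{M}⁺ = {E, K, M, Q}, which is all of the schema, so {M} is the only candidate key.

{M}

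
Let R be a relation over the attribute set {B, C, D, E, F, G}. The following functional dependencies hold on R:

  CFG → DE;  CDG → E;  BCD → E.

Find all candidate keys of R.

(B, C, F, G)

Attributes B, C, F, G never appear on any right-hand side, so every candidate key must contain {B, C, F, G}.
{B, C, F, G}⁺ = {B, C, D, E, F, G}, which is all of the schema, so {B, C, F, G} is the only candidate key.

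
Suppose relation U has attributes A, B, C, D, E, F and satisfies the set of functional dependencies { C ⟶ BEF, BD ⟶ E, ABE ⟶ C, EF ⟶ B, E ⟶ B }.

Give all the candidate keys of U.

ABD, ACD, ADE

Attributes A, D never appear on any right-hand side, so every candidate key must contain {A, D}.
{A, D}⁺ = {A, D}, which is not all of the schema, so we must add further attributes.
{A, B, D}⁺: BD→E adds E; ABE→C adds C; C→BEF adds F → {A, B, C, D, E, F}. Minimal: {B, D}⁺ = {B, D, E}; {A, D}⁺ = {A, D}; {A, B}⁺ = {A, B} — none reach the full schema.
{A, C, D}⁺: C→BEF adds B, E, F → {A, B, C, D, E, F}. Minimal: {C, D}⁺ = {B, C, D, E, F}; {A, D}⁺ = {A, D}; {A, C}⁺ = {A, B, C, E, F} — none reach the full schema.
{A, D, E}⁺: E→B adds B; ABE→C adds C; C→BEF adds F → {A, B, C, D, E, F}. Minimal: {D, E}⁺ = {B, D, E}; {A, E}⁺ = {A, B, C, E, F}; {A, D}⁺ = {A, D} — none reach the full schema.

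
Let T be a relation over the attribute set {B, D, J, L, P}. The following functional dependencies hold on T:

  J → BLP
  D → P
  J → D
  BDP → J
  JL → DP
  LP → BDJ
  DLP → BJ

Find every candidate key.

{J}⁺: J→BLP adds B, L, P; J→D adds D → {B, D, J, L, P}.
{B, D}⁺: D→P adds P; BDP→J adds J; J→BLP adds L → {B, D, J, L, P}.
{D, L}⁺: D→P adds P; LP→BDJ adds B, J → {B, D, J, L, P}.
{L, P}⁺: LP→BDJ adds B, D, J → {B, D, J, L, P}.
Any other superkey contains one of these as a subset, so there are no further candidate keys.

{J}; {B, D}; {D, L}; {L, P}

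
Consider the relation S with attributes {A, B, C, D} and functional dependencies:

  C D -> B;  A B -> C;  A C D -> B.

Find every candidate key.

Attributes A, D never appear on any right-hand side, so every candidate key must contain {A, D}.
{A, D}⁺ = {A, D}, which is not all of the schema, so we must add further attributes.
{A, B, D}⁺: AB→C adds C → {A, B, C, D}. Minimal: {B, D}⁺ = {B, D}; {A, D}⁺ = {A, D}; {A, B}⁺ = {A, B, C} — none reach the full schema.
{A, C, D}⁺: CD→B adds B → {A, B, C, D}. Minimal: {C, D}⁺ = {B, C, D}; {A, D}⁺ = {A, D}; {A, C}⁺ = {A, C} — none reach the full schema.
Any other superkey contains one of these as a subset, so there are no further candidate keys.

{A, B, D}, {A, C, D}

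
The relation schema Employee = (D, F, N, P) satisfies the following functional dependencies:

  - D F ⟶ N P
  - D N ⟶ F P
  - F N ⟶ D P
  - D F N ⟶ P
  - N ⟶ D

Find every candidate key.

{N}⁺: N→D adds D; DN→FP adds F, P → {D, F, N, P}.
{D, F}⁺: DF→NP adds N, P → {D, F, N, P}. Minimal: {F}⁺ = {F}; {D}⁺ = {D} — none reach the full schema.
Any other superkey contains one of these as a subset, so there are no further candidate keys.

{N}, {D, F}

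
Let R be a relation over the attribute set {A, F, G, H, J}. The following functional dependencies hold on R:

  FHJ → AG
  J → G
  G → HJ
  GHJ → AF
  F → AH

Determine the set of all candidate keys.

(G); (J)

{G}⁺: G→HJ adds H, J; GHJ→AF adds A, F → {A, F, G, H, J}.
{J}⁺: J→G adds G; G→HJ adds H; GHJ→AF adds A, F → {A, F, G, H, J}.
Any other superkey contains one of these as a subset, so there are no further candidate keys.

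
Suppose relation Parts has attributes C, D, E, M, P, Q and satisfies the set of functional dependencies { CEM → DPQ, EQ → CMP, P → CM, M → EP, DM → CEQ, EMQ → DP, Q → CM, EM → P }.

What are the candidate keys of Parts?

{M}⁺: M→EP adds E, P; P→CM adds C; CEM→DPQ adds D, Q → {C, D, E, M, P, Q}.
{P}⁺: P→CM adds C, M; M→EP adds E; CEM→DPQ adds D, Q → {C, D, E, M, P, Q}.
{Q}⁺: Q→CM adds C, M; M→EP adds E, P; EMQ→DP adds D → {C, D, E, M, P, Q}.
Any other superkey contains one of these as a subset, so there are no further candidate keys.

{M}, {P}, {Q}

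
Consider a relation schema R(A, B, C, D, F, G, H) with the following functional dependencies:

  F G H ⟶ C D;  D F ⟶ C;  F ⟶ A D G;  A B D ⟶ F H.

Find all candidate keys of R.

{B, F}, {A, B, D}

Attribute B never appears on the right-hand side of any dependency, so B must belong to every candidate key.
{B}⁺ = {B}, which is not all of the schema, so we must add further attributes.
{B, F}⁺: F→ADG adds A, D, G; ABD→FH adds H; FGH→CD adds C → {A, B, C, D, F, G, H}. Minimal: {F}⁺ = {A, C, D, F, G}; {B}⁺ = {B} — none reach the full schema.
{A, B, D}⁺: ABD→FH adds F, H; DF→C adds C; F→ADG adds G → {A, B, C, D, F, G, H}. Minimal: {B, D}⁺ = {B, D}; {A, D}⁺ = {A, D}; {A, B}⁺ = {A, B} — none reach the full schema.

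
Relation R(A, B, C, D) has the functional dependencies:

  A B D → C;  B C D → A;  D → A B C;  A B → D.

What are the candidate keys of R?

D, AB

{D}⁺: D→ABC adds A, B, C → {A, B, C, D}.
{A, B}⁺: AB→D adds D; ABD→C adds C → {A, B, C, D}. Minimal: {B}⁺ = {B}; {A}⁺ = {A} — none reach the full schema.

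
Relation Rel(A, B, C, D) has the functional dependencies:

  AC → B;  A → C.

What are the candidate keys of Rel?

{A, D}

Attributes A, D never appear on any right-hand side, so every candidate key must contain {A, D}.
{A, D}⁺ = {A, B, C, D}, which is all of the schema, so {A, D} is the only candidate key.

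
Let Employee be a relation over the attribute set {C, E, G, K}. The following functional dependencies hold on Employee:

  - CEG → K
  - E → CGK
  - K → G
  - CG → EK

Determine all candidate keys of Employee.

{E}⁺: E→CGK adds C, G, K → {C, E, G, K}.
{C, G}⁺: CG→EK adds E, K → {C, E, G, K}. Minimal: {G}⁺ = {G}; {C}⁺ = {C} — none reach the full schema.
{C, K}⁺: K→G adds G; CG→EK adds E → {C, E, G, K}. Minimal: {K}⁺ = {G, K}; {C}⁺ = {C} — none reach the full schema.
Any other superkey contains one of these as a subset, so there are no further candidate keys.

{E}, {C, G}, {C, K}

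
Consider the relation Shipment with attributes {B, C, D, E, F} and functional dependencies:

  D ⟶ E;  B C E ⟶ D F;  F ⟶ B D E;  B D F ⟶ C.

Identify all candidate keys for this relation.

{F}⁺: F→BDE adds B, D, E; BDF→C adds C → {B, C, D, E, F}.
{B, C, D}⁺: D→E adds E; BCE→DF adds F → {B, C, D, E, F}.
{B, C, E}⁺: BCE→DF adds D, F → {B, C, D, E, F}.
Any other superkey contains one of these as a subset, so there are no further candidate keys.

{F}, {B, C, D}, {B, C, E}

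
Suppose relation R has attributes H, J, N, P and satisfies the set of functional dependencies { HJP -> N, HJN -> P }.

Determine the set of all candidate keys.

{H, J, N}; {H, J, P}

Attributes H, J never appear on any right-hand side, so every candidate key must contain {H, J}.
{H, J}⁺ = {H, J}, which is not all of the schema, so we must add further attributes.
{H, J, N}⁺: HJN→P adds P → {H, J, N, P}. Minimal: {J, N}⁺ = {J, N}; {H, N}⁺ = {H, N}; {H, J}⁺ = {H, J} — none reach the full schema.
{H, J, P}⁺: HJP→N adds N → {H, J, N, P}. Minimal: {J, P}⁺ = {J, P}; {H, P}⁺ = {H, P}; {H, J}⁺ = {H, J} — none reach the full schema.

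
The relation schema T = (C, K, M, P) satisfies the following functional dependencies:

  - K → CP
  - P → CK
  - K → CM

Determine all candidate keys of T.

{K}, {P}

{K}⁺: K→CP adds C, P; K→CM adds M → {C, K, M, P}.
{P}⁺: P→CK adds C, K; K→CM adds M → {C, K, M, P}.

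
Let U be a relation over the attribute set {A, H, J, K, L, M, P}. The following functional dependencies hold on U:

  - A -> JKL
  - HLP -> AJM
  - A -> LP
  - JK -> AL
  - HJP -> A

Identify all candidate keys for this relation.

{A, H}⁺: A→JKL adds J, K, L; A→LP adds P; HLP→AJM adds M → {A, H, J, K, L, M, P}. Minimal: {H}⁺ = {H}; {A}⁺ = {A, J, K, L, P} — none reach the full schema.
{H, J, K}⁺: JK→AL adds A, L; A→LP adds P; HLP→AJM adds M → {A, H, J, K, L, M, P}. Minimal: {J, K}⁺ = {A, J, K, L, P}; {H, K}⁺ = {H, K}; {H, J}⁺ = {H, J} — none reach the full schema.
{H, J, P}⁺: HJP→A adds A; A→JKL adds K, L; HLP→AJM adds M → {A, H, J, K, L, M, P}. Minimal: {J, P}⁺ = {J, P}; {H, P}⁺ = {H, P}; {H, J}⁺ = {H, J} — none reach the full schema.
{H, L, P}⁺: HLP→AJM adds A, J, M; A→JKL adds K → {A, H, J, K, L, M, P}. Minimal: {L, P}⁺ = {L, P}; {H, P}⁺ = {H, P}; {H, L}⁺ = {H, L} — none reach the full schema.
Any other superkey contains one of these as a subset, so there are no further candidate keys.

(A, H); (H, J, K); (H, J, P); (H, L, P)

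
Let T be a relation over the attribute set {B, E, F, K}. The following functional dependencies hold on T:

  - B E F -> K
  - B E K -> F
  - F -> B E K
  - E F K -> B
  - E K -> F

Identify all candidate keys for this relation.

{F}, {E, K}

{F}⁺: F→BEK adds B, E, K → {B, E, F, K}.
{E, K}⁺: EK→F adds F; F→BEK adds B → {B, E, F, K}. Minimal: {K}⁺ = {K}; {E}⁺ = {E} — none reach the full schema.
Any other superkey contains one of these as a subset, so there are no further candidate keys.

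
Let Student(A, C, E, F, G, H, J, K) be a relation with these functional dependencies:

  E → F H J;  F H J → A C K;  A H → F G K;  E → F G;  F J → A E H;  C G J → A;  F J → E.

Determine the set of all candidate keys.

{E}⁺: E→FHJ adds F, H, J; FHJ→ACK adds A, C, K; AH→FGK adds G → {A, C, E, F, G, H, J, K}.
{F, J}⁺: FJ→AEH adds A, E, H; FHJ→ACK adds C, K; AH→FGK adds G → {A, C, E, F, G, H, J, K}.
{A, H, J}⁺: AH→FGK adds F, G, K; FJ→AEH adds E; FHJ→ACK adds C → {A, C, E, F, G, H, J, K}.
{C, G, H, J}⁺: CGJ→A adds A; AH→FGK adds F, K; FJ→AEH adds E → {A, C, E, F, G, H, J, K}.
Any other superkey contains one of these as a subset, so there are no further candidate keys.

(E), (F, J), (A, H, J), (C, G, H, J)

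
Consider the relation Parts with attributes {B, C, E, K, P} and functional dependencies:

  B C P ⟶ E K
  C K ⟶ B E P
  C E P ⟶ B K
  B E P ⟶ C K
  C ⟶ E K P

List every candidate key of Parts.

C, BEP

{C}⁺: C→EKP adds E, K, P; CK→BEP adds B → {B, C, E, K, P}.
{B, E, P}⁺: BEP→CK adds C, K → {B, C, E, K, P}. Minimal: {E, P}⁺ = {E, P}; {B, P}⁺ = {B, P}; {B, E}⁺ = {B, E} — none reach the full schema.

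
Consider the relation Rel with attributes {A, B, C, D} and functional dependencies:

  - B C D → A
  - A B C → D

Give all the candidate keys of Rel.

Attributes B, C never appear on any right-hand side, so every candidate key must contain {B, C}.
{B, C}⁺ = {B, C}, which is not all of the schema, so we must add further attributes.
{A, B, C}⁺: ABC→D adds D → {A, B, C, D}. Minimal: {B, C}⁺ = {B, C}; {A, C}⁺ = {A, C}; {A, B}⁺ = {A, B} — none reach the full schema.
{B, C, D}⁺: BCD→A adds A → {A, B, C, D}. Minimal: {C, D}⁺ = {C, D}; {B, D}⁺ = {B, D}; {B, C}⁺ = {B, C} — none reach the full schema.
Any other superkey contains one of these as a subset, so there are no further candidate keys.

ABC, BCD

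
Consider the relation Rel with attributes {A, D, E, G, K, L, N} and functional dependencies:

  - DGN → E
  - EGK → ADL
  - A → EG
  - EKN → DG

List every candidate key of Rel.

Attributes K, N never appear on any right-hand side, so every candidate key must contain {K, N}.
{K, N}⁺ = {K, N}, which is not all of the schema, so we must add further attributes.
{A, K, N}⁺: A→EG adds E, G; EKN→DG adds D; EGK→ADL adds L → {A, D, E, G, K, L, N}.
{E, K, N}⁺: EKN→DG adds D, G; EGK→ADL adds A, L → {A, D, E, G, K, L, N}.
{D, G, K, N}⁺: DGN→E adds E; EGK→ADL adds A, L → {A, D, E, G, K, L, N}.
Any other superkey contains one of these as a subset, so there are no further candidate keys.

{A, K, N}; {E, K, N}; {D, G, K, N}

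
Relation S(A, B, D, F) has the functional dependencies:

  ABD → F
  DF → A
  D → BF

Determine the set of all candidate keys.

D

{D}⁺: D→BF adds B, F; DF→A adds A → {A, B, D, F}.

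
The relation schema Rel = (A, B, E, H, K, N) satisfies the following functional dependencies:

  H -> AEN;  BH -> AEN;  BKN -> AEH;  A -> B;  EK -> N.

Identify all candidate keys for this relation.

Attribute K never appears on the right-hand side of any dependency, so K must belong to every candidate key.
{K}⁺ = {K}, which is not all of the schema, so we must add further attributes.
{H, K}⁺: H→AEN adds A, E, N; A→B adds B → {A, B, E, H, K, N}. Minimal: {K}⁺ = {K}; {H}⁺ = {A, B, E, H, N} — none reach the full schema.
{A, E, K}⁺: A→B adds B; EK→N adds N; BKN→AEH adds H → {A, B, E, H, K, N}. Minimal: {E, K}⁺ = {E, K, N}; {A, K}⁺ = {A, B, K}; {A, E}⁺ = {A, B, E} — none reach the full schema.
{A, K, N}⁺: A→B adds B; BKN→AEH adds E, H → {A, B, E, H, K, N}. Minimal: {K, N}⁺ = {K, N}; {A, N}⁺ = {A, B, N}; {A, K}⁺ = {A, B, K} — none reach the full schema.
{B, E, K}⁺: EK→N adds N; BKN→AEH adds A, H → {A, B, E, H, K, N}. Minimal: {E, K}⁺ = {E, K, N}; {B, K}⁺ = {B, K}; {B, E}⁺ = {B, E} — none reach the full schema.
{B, K, N}⁺: BKN→AEH adds A, E, H → {A, B, E, H, K, N}. Minimal: {K, N}⁺ = {K, N}; {B, N}⁺ = {B, N}; {B, K}⁺ = {B, K} — none reach the full schema.

(H, K); (A, E, K); (A, K, N); (B, E, K); (B, K, N)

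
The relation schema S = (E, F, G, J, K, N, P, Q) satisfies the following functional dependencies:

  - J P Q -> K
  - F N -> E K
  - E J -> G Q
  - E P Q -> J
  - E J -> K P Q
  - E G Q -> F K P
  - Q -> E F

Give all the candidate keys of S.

Attribute N never appears on the right-hand side of any dependency, so N must belong to every candidate key.
{N}⁺ = {N}, which is not all of the schema, so we must add further attributes.
{E, J, N}⁺: EJ→GQ adds G, Q; EJ→KPQ adds K, P; EGQ→FKP adds F → {E, F, G, J, K, N, P, Q}.
{F, J, N}⁺: FN→EK adds E, K; EJ→GQ adds G, Q; EJ→KPQ adds P → {E, F, G, J, K, N, P, Q}.
{G, N, Q}⁺: Q→EF adds E, F; FN→EK adds K; EGQ→FKP adds P; EPQ→J adds J → {E, F, G, J, K, N, P, Q}.
{J, N, Q}⁺: Q→EF adds E, F; FN→EK adds K; EJ→GQ adds G; EJ→KPQ adds P → {E, F, G, J, K, N, P, Q}.
{N, P, Q}⁺: Q→EF adds E, F; FN→EK adds K; EPQ→J adds J; EJ→GQ adds G → {E, F, G, J, K, N, P, Q}.
Any other superkey contains one of these as a subset, so there are no further candidate keys.

EJN, FJN, GNQ, JNQ, NPQ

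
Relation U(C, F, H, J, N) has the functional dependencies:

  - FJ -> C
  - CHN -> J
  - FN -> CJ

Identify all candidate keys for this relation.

Attributes F, H, N never appear on any right-hand side, so every candidate key must contain {F, H, N}.
{F, H, N}⁺ = {C, F, H, J, N}, which is all of the schema, so {F, H, N} is the only candidate key.

FHN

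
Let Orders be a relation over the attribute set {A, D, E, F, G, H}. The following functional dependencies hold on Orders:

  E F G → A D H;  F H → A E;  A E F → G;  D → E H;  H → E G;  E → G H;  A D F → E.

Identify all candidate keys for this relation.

Attribute F never appears on the right-hand side of any dependency, so F must belong to every candidate key.
{F}⁺ = {F}, which is not all of the schema, so we must add further attributes.
{D, F}⁺: D→EH adds E, H; H→EG adds G; EFG→ADH adds A → {A, D, E, F, G, H}. Minimal: {F}⁺ = {F}; {D}⁺ = {D, E, G, H} — none reach the full schema.
{E, F}⁺: E→GH adds G, H; EFG→ADH adds A, D → {A, D, E, F, G, H}. Minimal: {F}⁺ = {F}; {E}⁺ = {E, G, H} — none reach the full schema.
{F, H}⁺: FH→AE adds A, E; AEF→G adds G; EFG→ADH adds D → {A, D, E, F, G, H}. Minimal: {H}⁺ = {E, G, H}; {F}⁺ = {F} — none reach the full schema.

{D, F}, {E, F}, {F, H}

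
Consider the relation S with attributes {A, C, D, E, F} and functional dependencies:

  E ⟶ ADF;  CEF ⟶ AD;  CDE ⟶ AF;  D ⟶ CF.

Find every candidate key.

{E}⁺: E→ADF adds A, D, F; D→CF adds C → {A, C, D, E, F}.

E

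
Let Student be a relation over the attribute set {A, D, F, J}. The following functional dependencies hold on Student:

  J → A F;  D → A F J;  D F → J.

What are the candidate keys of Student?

Attribute D never appears on the right-hand side of any dependency, so D must belong to every candidate key.
{D}⁺ = {A, D, F, J}, which is all of the schema, so {D} is the only candidate key.

{D}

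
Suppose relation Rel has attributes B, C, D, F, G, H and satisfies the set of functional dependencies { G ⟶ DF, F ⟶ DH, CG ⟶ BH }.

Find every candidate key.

(C, G)

{C, G}⁺: G→DF adds D, F; F→DH adds H; CG→BH adds B → {B, C, D, F, G, H}. Minimal: {G}⁺ = {D, F, G, H}; {C}⁺ = {C} — none reach the full schema.
No other minimal superkey exists.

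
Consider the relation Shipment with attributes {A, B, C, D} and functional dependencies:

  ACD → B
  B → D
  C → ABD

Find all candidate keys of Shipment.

Attribute C never appears on the right-hand side of any dependency, so C must belong to every candidate key.
{C}⁺ = {A, B, C, D}, which is all of the schema, so {C} is the only candidate key.

{C}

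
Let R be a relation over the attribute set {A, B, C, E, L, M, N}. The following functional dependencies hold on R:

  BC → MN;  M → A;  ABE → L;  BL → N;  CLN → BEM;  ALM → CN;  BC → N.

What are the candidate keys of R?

(L, M); (B, C, E); (B, C, L); (B, E, M); (C, L, N)

{L, M}⁺: M→A adds A; ALM→CN adds C, N; CLN→BEM adds B, E → {A, B, C, E, L, M, N}.
{B, C, E}⁺: BC→MN adds M, N; M→A adds A; ABE→L adds L → {A, B, C, E, L, M, N}.
{B, C, L}⁺: BC→MN adds M, N; M→A adds A; CLN→BEM adds E → {A, B, C, E, L, M, N}.
{B, E, M}⁺: M→A adds A; ABE→L adds L; BL→N adds N; ALM→CN adds C → {A, B, C, E, L, M, N}.
{C, L, N}⁺: CLN→BEM adds B, E, M; M→A adds A → {A, B, C, E, L, M, N}.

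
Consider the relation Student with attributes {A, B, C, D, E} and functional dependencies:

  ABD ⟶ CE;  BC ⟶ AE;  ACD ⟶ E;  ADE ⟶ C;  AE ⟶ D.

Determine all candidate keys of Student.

{B, C}, {A, B, D}, {A, B, E}

Attribute B never appears on the right-hand side of any dependency, so B must belong to every candidate key.
{B}⁺ = {B}, which is not all of the schema, so we must add further attributes.
{B, C}⁺: BC→AE adds A, E; AE→D adds D → {A, B, C, D, E}.
{A, B, D}⁺: ABD→CE adds C, E → {A, B, C, D, E}.
{A, B, E}⁺: AE→D adds D; ABD→CE adds C → {A, B, C, D, E}.
Any other superkey contains one of these as a subset, so there are no further candidate keys.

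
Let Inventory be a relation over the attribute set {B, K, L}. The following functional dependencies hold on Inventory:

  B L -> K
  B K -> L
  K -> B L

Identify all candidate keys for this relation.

{K}, {B, L}

{K}⁺: K→BL adds B, L → {B, K, L}.
{B, L}⁺: BL→K adds K → {B, K, L}.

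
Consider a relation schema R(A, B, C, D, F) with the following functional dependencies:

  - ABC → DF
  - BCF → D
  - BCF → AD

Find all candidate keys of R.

{A, B, C}, {B, C, F}

Attributes B, C never appear on any right-hand side, so every candidate key must contain {B, C}.
{B, C}⁺ = {B, C}, which is not all of the schema, so we must add further attributes.
{A, B, C}⁺: ABC→DF adds D, F → {A, B, C, D, F}.
{B, C, F}⁺: BCF→D adds D; BCF→AD adds A → {A, B, C, D, F}.
Any other superkey contains one of these as a subset, so there are no further candidate keys.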